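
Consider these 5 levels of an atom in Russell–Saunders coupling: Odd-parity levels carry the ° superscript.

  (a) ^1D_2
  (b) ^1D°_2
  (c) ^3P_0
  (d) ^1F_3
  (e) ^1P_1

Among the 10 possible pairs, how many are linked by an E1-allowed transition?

3

(a)–(b): allowed.
(a)–(c): forbidden (parity, ΔS, ΔJ).
(a)–(d): forbidden (parity).
(a)–(e): forbidden (parity).
(b)–(c): forbidden (ΔS, ΔJ).
(b)–(d): allowed.
(b)–(e): allowed.
(c)–(d): forbidden (parity, ΔS, ΔL, ΔJ).
(c)–(e): forbidden (parity, ΔS).
(d)–(e): forbidden (parity, ΔL, ΔJ).
Allowed pairs: 3 of 10.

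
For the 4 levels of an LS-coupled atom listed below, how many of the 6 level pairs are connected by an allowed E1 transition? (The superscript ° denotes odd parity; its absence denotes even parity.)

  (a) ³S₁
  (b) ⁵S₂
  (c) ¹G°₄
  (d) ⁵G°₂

0

(a)–(b): forbidden (parity, ΔS, ΔL).
(a)–(c): forbidden (ΔS, ΔL, ΔJ).
(a)–(d): forbidden (ΔS, ΔL).
(b)–(c): forbidden (ΔS, ΔL, ΔJ).
(b)–(d): forbidden (ΔL).
(c)–(d): forbidden (parity, ΔS, ΔJ).
Allowed pairs: 0 of 6.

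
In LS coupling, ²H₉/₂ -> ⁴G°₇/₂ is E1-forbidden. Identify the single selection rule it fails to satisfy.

the ΔS = 0 rule

Reading off the term symbols: S 1/2→3/2, L 5→4, J 9/2→7/2, parity even→odd.
Parity must change: even → odd — ok.
ΔS = 0: S: 1/2 → 3/2 — fails.
ΔL = 0, ±1 (not L=0↔0): L: 5 → 4, ΔL = -1 — ok.
ΔJ = 0, ±1 (not J=0↔0): J: 9/2 → 7/2, ΔJ = -1 — ok.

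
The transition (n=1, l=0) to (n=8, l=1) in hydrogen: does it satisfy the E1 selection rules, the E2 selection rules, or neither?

Δl = 1 − 0 = +1; l_i + l_f = 1.
E1 (Δl = ±1): satisfied.
E2 (Δl = 0,±2, l_i+l_f ≥ 2): not satisfied.

E1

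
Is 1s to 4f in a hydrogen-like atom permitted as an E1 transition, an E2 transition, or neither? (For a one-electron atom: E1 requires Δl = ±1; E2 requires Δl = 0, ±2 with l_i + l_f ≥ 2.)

Δl = 3 − 0 = +3; l_i + l_f = 3.
E1 (Δl = ±1): not satisfied.
E2 (Δl = 0,±2, l_i+l_f ≥ 2): not satisfied.

neither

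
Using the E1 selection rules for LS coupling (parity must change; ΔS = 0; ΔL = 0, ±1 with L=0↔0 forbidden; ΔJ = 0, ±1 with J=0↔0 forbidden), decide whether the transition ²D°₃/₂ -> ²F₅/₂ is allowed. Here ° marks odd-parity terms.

Initial level: S=1/2, L=2, J=3/2, parity odd. Final level: S=1/2, L=3, J=5/2, parity even.
Parity must change: odd → even — satisfied.
ΔS = 0: S: 1/2 → 1/2 — satisfied.
ΔL = 0, ±1 (not L=0↔0): L: 2 → 3, ΔL = +1 — satisfied.
ΔJ = 0, ±1 (not J=0↔0): J: 3/2 → 5/2, ΔJ = +1 — satisfied.
All four E1 rules are satisfied.

allowed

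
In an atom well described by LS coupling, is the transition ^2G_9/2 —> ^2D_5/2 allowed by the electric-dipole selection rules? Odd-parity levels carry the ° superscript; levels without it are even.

forbidden

ΔJ = 0, ±1 (not J=0↔0): J: 9/2 → 5/2, ΔJ = -2 — violated.
ΔS = 0: S: 1/2 → 1/2 — satisfied.
Parity must change: even → even — violated.
ΔL = 0, ±1 (not L=0↔0): L: 4 → 2, ΔL = -2 — violated.
Rule(s) violated: parity, ΔL, ΔJ.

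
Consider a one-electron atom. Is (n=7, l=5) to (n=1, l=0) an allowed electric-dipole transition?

Δl = 0 − 5 = -5; the E1 rule Δl = ±1 is ✗.
The transition is electric-dipole forbidden.

forbidden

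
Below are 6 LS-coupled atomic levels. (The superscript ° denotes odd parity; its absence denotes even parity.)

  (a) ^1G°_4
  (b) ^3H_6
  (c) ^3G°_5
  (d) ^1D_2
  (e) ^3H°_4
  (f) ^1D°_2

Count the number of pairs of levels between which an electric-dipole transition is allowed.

2

(a)–(b): forbidden (ΔS, ΔJ).
(a)–(c): forbidden (parity, ΔS).
(a)–(d): forbidden (ΔL, ΔJ).
(a)–(e): forbidden (parity, ΔS).
(a)–(f): forbidden (parity, ΔL, ΔJ).
(b)–(c): allowed.
(b)–(d): forbidden (parity, ΔS, ΔL, ΔJ).
(b)–(e): forbidden (ΔJ).
(b)–(f): forbidden (ΔS, ΔL, ΔJ).
(c)–(d): forbidden (ΔS, ΔL, ΔJ).
(c)–(e): forbidden (parity).
(c)–(f): forbidden (parity, ΔS, ΔL, ΔJ).
(d)–(e): forbidden (ΔS, ΔL, ΔJ).
(d)–(f): allowed.
(e)–(f): forbidden (parity, ΔS, ΔL, ΔJ).
Allowed pairs: 2 of 15.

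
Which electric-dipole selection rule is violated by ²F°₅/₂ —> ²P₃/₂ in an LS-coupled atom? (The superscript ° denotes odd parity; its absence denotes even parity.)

the ΔL = 0, ±1 rule

Reading off the term symbols: S 1/2→1/2, L 3→1, J 5/2→3/2, parity odd→even.
ΔJ = 0, ±1 (not J=0↔0): J: 5/2 → 3/2, ΔJ = -1 — passes.
Parity must change: odd → even — passes.
ΔL = 0, ±1 (not L=0↔0): L: 3 → 1, ΔL = -2 — fails.
ΔS = 0: S: 1/2 → 1/2 — passes.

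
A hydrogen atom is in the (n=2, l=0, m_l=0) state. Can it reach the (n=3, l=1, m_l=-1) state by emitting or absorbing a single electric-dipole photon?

allowed

Δl = 1 − 0 = +1; the E1 rule Δl = ±1 is ok.
m_l: 0 → -1 (Δm_l = -1). |Δm_l| ≤ 1 ok.
All E1 selection rules are satisfied.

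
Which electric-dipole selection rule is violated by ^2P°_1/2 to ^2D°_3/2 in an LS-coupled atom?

ΔS = 0: S: 1/2 → 1/2 — ok.
ΔL = 0, ±1 (not L=0↔0): L: 1 → 2, ΔL = +1 — ok.
Parity must change: odd → odd — fails.
ΔJ = 0, ±1 (not J=0↔0): J: 1/2 → 3/2, ΔJ = +1 — ok.

parity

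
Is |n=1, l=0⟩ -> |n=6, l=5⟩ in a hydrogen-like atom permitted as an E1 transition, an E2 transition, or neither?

neither

Δl = 5 − 0 = +5; l_i + l_f = 5.
E1 (Δl = ±1): not satisfied.
E2 (Δl = 0,±2, l_i+l_f ≥ 2): not satisfied.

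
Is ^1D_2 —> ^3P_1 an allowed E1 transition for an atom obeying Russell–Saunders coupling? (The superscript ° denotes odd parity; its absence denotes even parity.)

Reading off the term symbols: S 0→1, L 2→1, J 2→1, parity even→even.
Parity must change: even → even — violated.
ΔS = 0: S: 0 → 1 — violated.
ΔL = 0, ±1 (not L=0↔0): L: 2 → 1, ΔL = -1 — satisfied.
ΔJ = 0, ±1 (not J=0↔0): J: 2 → 1, ΔJ = -1 — satisfied.
Rule(s) violated: parity, ΔS.

forbidden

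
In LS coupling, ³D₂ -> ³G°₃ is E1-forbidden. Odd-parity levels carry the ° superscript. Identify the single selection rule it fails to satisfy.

Parity must change: even → odd — ✓.
ΔS = 0: S: 1 → 1 — ✓.
ΔL = 0, ±1 (not L=0↔0): L: 2 → 4, ΔL = +2 — ✗.
ΔJ = 0, ±1 (not J=0↔0): J: 2 → 3, ΔJ = +1 — ✓.

the ΔL = 0, ±1 rule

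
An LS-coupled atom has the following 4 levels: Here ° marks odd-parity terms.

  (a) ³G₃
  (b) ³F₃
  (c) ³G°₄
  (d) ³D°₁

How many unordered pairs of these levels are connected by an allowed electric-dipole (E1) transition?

2

(a)–(b): forbidden (parity).
(a)–(c): allowed.
(a)–(d): forbidden (ΔL, ΔJ).
(b)–(c): allowed.
(b)–(d): forbidden (ΔJ).
(c)–(d): forbidden (parity, ΔL, ΔJ).
Allowed pairs: 2 of 6.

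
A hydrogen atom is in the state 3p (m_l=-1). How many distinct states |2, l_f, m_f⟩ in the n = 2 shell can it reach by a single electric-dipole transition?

1

E1 requires Δl = ±1, so l_f ∈ {0, 2}; with 0 ≤ l_f ≤ n_f−1 = 1, the allowed l_f values are {0}.
For l_f = 0: m_f ∈ {m_i−1, m_i, m_i+1} ∩ [−0, 0] = {0} → 1 state.
Total: 1.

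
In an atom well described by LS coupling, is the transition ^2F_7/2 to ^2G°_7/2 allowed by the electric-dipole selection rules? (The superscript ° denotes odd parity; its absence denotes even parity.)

allowed

Reading off the term symbols: S 1/2→1/2, L 3→4, J 7/2→7/2, parity even→odd.
ΔS = 0: S: 1/2 → 1/2 — passes.
ΔL = 0, ±1 (not L=0↔0): L: 3 → 4, ΔL = +1 — passes.
ΔJ = 0, ±1 (not J=0↔0): J: 7/2 → 7/2, ΔJ = +0 — passes.
Parity must change: even → odd — passes.
All four E1 rules are satisfied.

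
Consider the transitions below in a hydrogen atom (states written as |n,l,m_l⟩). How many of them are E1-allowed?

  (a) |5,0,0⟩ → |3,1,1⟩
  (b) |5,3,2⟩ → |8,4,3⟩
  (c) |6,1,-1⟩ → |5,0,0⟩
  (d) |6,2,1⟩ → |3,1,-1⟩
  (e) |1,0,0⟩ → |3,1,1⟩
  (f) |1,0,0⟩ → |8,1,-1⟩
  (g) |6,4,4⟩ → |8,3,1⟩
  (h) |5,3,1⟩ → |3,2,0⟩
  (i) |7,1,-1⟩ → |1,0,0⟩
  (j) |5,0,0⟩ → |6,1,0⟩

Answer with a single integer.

8

(a) allowed
(b) allowed
(c) allowed
(d) forbidden — Δm_l = -2 (E1 requires Δm_l = 0, ±1)
(e) allowed
(f) allowed
(g) forbidden — Δm_l = -3 (E1 requires Δm_l = 0, ±1)
(h) allowed
(i) allowed
(j) allowed
Total allowed: 8 of 10.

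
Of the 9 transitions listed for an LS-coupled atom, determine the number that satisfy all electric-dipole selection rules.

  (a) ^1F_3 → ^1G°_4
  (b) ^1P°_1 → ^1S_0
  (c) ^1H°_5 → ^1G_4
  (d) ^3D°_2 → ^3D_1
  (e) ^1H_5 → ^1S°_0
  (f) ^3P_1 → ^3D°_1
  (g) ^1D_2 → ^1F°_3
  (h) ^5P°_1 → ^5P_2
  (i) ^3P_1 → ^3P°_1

8

(a) allowed
(b) allowed
(c) allowed
(d) allowed
(e) forbidden (ΔL, ΔJ fail)
(f) allowed
(g) allowed
(h) allowed
(i) allowed
Total allowed: 8 of 9.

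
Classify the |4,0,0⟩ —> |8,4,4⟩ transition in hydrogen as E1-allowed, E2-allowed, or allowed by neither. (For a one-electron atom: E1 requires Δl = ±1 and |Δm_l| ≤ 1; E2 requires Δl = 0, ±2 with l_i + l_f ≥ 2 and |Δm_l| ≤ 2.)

Δl = 4 − 0 = +4; l_i + l_f = 4.
Δm_l = +4.
E1 (Δl = ±1, |Δm_l| ≤ 1): not satisfied.
E2 (Δl = 0,±2, l_i+l_f ≥ 2, |Δm_l| ≤ 2): not satisfied.

neither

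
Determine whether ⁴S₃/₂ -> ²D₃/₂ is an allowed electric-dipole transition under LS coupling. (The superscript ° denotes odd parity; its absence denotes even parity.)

forbidden

Parity must change: even → even — fails.
ΔS = 0: S: 3/2 → 1/2 — fails.
ΔL = 0, ±1 (not L=0↔0): L: 0 → 2, ΔL = +2 — fails.
ΔJ = 0, ±1 (not J=0↔0): J: 3/2 → 3/2, ΔJ = +0 — passes.
Rule(s) violated: parity, ΔS, ΔL.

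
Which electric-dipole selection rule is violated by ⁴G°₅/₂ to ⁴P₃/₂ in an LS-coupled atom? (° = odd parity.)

Initial level: S=3/2, L=4, J=5/2, parity odd. Final level: S=3/2, L=1, J=3/2, parity even.
Parity must change: odd → even — passes.
ΔS = 0: S: 3/2 → 3/2 — passes.
ΔL = 0, ±1 (not L=0↔0): L: 4 → 1, ΔL = -3 — fails.
ΔJ = 0, ±1 (not J=0↔0): J: 5/2 → 3/2, ΔJ = -1 — passes.

the ΔL = 0, ±1 rule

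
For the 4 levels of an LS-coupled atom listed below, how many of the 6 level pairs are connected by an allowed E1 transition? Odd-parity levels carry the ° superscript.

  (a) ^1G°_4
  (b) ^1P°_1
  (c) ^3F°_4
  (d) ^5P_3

0

(a)–(b): forbidden (parity, ΔL, ΔJ).
(a)–(c): forbidden (parity, ΔS).
(a)–(d): forbidden (ΔS, ΔL).
(b)–(c): forbidden (parity, ΔS, ΔL, ΔJ).
(b)–(d): forbidden (ΔS, ΔJ).
(c)–(d): forbidden (ΔS, ΔL).
Allowed pairs: 0 of 6.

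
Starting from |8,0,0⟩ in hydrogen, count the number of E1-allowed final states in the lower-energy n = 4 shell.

3

E1 requires Δl = ±1, so l_f ∈ {-1, 1}; with 0 ≤ l_f ≤ n_f−1 = 3, the allowed l_f values are {1}.
For l_f = 1: m_f ∈ {m_i−1, m_i, m_i+1} ∩ [−1, 1] = {-1, 0, 1} → 3 states.
Total: 3.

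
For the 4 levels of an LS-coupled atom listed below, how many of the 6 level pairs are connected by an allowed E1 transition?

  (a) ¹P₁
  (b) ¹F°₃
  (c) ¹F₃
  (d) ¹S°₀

2

(a)–(b): forbidden (ΔL, ΔJ).
(a)–(c): forbidden (parity, ΔL, ΔJ).
(a)–(d): allowed.
(b)–(c): allowed.
(b)–(d): forbidden (parity, ΔL, ΔJ).
(c)–(d): forbidden (ΔL, ΔJ).
Allowed pairs: 2 of 6.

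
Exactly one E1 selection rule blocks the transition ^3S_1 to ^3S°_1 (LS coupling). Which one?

the L=0 ↔ L=0 exclusion

Initial level: S=1, L=0, J=1, parity even. Final level: S=1, L=0, J=1, parity odd.
Parity must change: even → odd — passes.
ΔS = 0: S: 1 → 1 — passes.
ΔL = 0, ±1 (not L=0↔0): L: 0 → 0, ΔL = +0 — fails.
ΔJ = 0, ±1 (not J=0↔0): J: 1 → 1, ΔJ = +0 — passes.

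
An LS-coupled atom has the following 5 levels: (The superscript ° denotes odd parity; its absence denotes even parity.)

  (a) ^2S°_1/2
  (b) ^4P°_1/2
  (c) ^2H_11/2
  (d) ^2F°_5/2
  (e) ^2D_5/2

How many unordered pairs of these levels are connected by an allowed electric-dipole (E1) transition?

(a)–(b): forbidden (parity, ΔS).
(a)–(c): forbidden (ΔL, ΔJ).
(a)–(d): forbidden (parity, ΔL, ΔJ).
(a)–(e): forbidden (ΔL, ΔJ).
(b)–(c): forbidden (ΔS, ΔL, ΔJ).
(b)–(d): forbidden (parity, ΔS, ΔL, ΔJ).
(b)–(e): forbidden (ΔS, ΔJ).
(c)–(d): forbidden (ΔL, ΔJ).
(c)–(e): forbidden (parity, ΔL, ΔJ).
(d)–(e): allowed.
Allowed pairs: 1 of 10.

1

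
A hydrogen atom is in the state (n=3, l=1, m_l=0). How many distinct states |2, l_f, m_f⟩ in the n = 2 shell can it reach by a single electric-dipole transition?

E1 requires Δl = ±1, so l_f ∈ {0, 2}; with 0 ≤ l_f ≤ n_f−1 = 1, the allowed l_f values are {0}.
For l_f = 0: m_f ∈ {m_i−1, m_i, m_i+1} ∩ [−0, 0] = {0} → 1 state.
Total: 1.

1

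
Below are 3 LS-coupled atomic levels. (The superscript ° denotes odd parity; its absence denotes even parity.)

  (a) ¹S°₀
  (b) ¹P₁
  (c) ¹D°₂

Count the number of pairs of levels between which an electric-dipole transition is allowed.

2

(a)–(b): allowed.
(a)–(c): forbidden (parity, ΔL, ΔJ).
(b)–(c): allowed.
Allowed pairs: 2 of 3.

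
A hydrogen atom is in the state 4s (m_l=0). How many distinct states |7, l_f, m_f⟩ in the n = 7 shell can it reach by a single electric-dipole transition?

3

E1 requires Δl = ±1, so l_f ∈ {-1, 1}; with 0 ≤ l_f ≤ n_f−1 = 6, the allowed l_f values are {1}.
For l_f = 1: m_f ∈ {m_i−1, m_i, m_i+1} ∩ [−1, 1] = {-1, 0, 1} → 3 states.
Total: 3.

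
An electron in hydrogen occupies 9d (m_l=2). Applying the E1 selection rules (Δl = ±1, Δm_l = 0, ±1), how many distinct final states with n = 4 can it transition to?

4

E1 requires Δl = ±1, so l_f ∈ {1, 3}; with 0 ≤ l_f ≤ n_f−1 = 3, the allowed l_f values are {1, 3}.
For l_f = 1: m_f ∈ {m_i−1, m_i, m_i+1} ∩ [−1, 1] = {1} → 1 state.
For l_f = 3: m_f ∈ {m_i−1, m_i, m_i+1} ∩ [−3, 3] = {1, 2, 3} → 3 states.
Total: 4.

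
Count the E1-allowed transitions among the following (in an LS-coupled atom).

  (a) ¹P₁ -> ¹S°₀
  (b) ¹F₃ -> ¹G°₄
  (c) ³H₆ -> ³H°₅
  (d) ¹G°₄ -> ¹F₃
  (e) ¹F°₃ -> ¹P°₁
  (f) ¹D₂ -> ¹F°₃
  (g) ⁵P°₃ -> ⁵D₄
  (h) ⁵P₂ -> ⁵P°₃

(a) allowed
(b) allowed
(c) allowed
(d) allowed
(e) forbidden (parity, ΔL, ΔJ fail)
(f) allowed
(g) allowed
(h) allowed
Total allowed: 7 of 8.

7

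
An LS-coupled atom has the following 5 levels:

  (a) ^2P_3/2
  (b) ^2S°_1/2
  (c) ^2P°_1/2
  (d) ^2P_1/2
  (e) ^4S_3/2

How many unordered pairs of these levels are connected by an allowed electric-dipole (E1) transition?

4

(a)–(b): allowed.
(a)–(c): allowed.
(a)–(d): forbidden (parity).
(a)–(e): forbidden (parity, ΔS).
(b)–(c): forbidden (parity).
(b)–(d): allowed.
(b)–(e): forbidden (ΔS, ΔL).
(c)–(d): allowed.
(c)–(e): forbidden (ΔS).
(d)–(e): forbidden (parity, ΔS).
Allowed pairs: 4 of 10.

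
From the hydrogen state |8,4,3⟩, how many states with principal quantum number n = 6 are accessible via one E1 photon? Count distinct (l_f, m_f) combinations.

E1 requires Δl = ±1, so l_f ∈ {3, 5}; with 0 ≤ l_f ≤ n_f−1 = 5, the allowed l_f values are {3, 5}.
For l_f = 3: m_f ∈ {m_i−1, m_i, m_i+1} ∩ [−3, 3] = {2, 3} → 2 states.
For l_f = 5: m_f ∈ {m_i−1, m_i, m_i+1} ∩ [−5, 5] = {2, 3, 4} → 3 states.
Total: 5.

5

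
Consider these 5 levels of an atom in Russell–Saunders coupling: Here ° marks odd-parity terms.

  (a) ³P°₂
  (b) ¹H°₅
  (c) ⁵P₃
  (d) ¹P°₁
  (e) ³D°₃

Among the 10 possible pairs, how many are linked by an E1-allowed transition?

(a)–(b): forbidden (parity, ΔS, ΔL, ΔJ).
(a)–(c): forbidden (ΔS).
(a)–(d): forbidden (parity, ΔS).
(a)–(e): forbidden (parity).
(b)–(c): forbidden (ΔS, ΔL, ΔJ).
(b)–(d): forbidden (parity, ΔL, ΔJ).
(b)–(e): forbidden (parity, ΔS, ΔL, ΔJ).
(c)–(d): forbidden (ΔS, ΔJ).
(c)–(e): forbidden (ΔS).
(d)–(e): forbidden (parity, ΔS, ΔJ).
Allowed pairs: 0 of 10.

0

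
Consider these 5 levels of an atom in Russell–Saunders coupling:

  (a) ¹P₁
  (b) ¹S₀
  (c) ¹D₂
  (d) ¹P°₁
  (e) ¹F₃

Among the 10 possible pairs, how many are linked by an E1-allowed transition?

3

(a)–(b): forbidden (parity).
(a)–(c): forbidden (parity).
(a)–(d): allowed.
(a)–(e): forbidden (parity, ΔL, ΔJ).
(b)–(c): forbidden (parity, ΔL, ΔJ).
(b)–(d): allowed.
(b)–(e): forbidden (parity, ΔL, ΔJ).
(c)–(d): allowed.
(c)–(e): forbidden (parity).
(d)–(e): forbidden (ΔL, ΔJ).
Allowed pairs: 3 of 10.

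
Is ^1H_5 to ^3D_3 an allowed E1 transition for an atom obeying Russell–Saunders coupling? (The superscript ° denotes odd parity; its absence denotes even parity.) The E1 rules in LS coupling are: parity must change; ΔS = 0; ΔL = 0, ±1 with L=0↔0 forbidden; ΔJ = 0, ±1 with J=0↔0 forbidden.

forbidden

ΔL = 0, ±1 (not L=0↔0): L: 5 → 2, ΔL = -3 — fails.
ΔS = 0: S: 0 → 1 — fails.
Parity must change: even → even — fails.
ΔJ = 0, ±1 (not J=0↔0): J: 5 → 3, ΔJ = -2 — fails.
Rule(s) violated: parity, ΔS, ΔL, ΔJ.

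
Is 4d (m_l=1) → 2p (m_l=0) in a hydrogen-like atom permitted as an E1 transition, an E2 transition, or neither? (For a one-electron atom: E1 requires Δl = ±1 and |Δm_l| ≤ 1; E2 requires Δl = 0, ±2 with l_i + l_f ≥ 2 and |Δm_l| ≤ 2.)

E1

Δl = 1 − 2 = -1; l_i + l_f = 3.
Δm_l = -1.
E1 (Δl = ±1, |Δm_l| ≤ 1): satisfied.
E2 (Δl = 0,±2, l_i+l_f ≥ 2, |Δm_l| ≤ 2): not satisfied.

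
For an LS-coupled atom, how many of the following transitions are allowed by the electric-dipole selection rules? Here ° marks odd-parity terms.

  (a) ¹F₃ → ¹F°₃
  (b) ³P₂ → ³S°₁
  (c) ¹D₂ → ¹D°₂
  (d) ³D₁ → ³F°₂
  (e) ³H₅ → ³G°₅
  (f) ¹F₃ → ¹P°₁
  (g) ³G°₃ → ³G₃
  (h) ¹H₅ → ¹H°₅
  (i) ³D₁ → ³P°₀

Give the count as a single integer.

(a) allowed
(b) allowed
(c) allowed
(d) allowed
(e) allowed
(f) forbidden (ΔL, ΔJ fail)
(g) allowed
(h) allowed
(i) allowed
Total allowed: 8 of 9.

8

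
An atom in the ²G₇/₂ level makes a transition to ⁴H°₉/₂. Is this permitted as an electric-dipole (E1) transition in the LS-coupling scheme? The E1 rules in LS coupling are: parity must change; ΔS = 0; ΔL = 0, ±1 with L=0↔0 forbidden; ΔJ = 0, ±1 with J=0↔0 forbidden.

Initial level: S=1/2, L=4, J=7/2, parity even. Final level: S=3/2, L=5, J=9/2, parity odd.
Parity must change: even → odd — ✓.
ΔS = 0: S: 1/2 → 3/2 — ✗.
ΔL = 0, ±1 (not L=0↔0): L: 4 → 5, ΔL = +1 — ✓.
ΔJ = 0, ±1 (not J=0↔0): J: 7/2 → 9/2, ΔJ = +1 — ✓.
Rule(s) violated: ΔS.

forbidden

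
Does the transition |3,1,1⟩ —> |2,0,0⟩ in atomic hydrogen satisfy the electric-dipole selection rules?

allowed

Δl = 0 − 1 = -1; the E1 rule Δl = ±1 is ✓.
m_l: 1 → 0 (Δm_l = -1). |Δm_l| ≤ 1 ✓.
All E1 selection rules are satisfied.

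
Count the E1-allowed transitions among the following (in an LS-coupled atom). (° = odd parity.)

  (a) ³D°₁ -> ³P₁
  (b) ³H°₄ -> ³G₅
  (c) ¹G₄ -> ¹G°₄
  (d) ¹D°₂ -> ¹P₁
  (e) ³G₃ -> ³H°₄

(a) allowed
(b) allowed
(c) allowed
(d) allowed
(e) allowed
Total allowed: 5 of 5.

5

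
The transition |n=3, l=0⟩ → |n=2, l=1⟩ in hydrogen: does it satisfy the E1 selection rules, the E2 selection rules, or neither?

Δl = 1 − 0 = +1; l_i + l_f = 1.
E1 (Δl = ±1): satisfied.
E2 (Δl = 0,±2, l_i+l_f ≥ 2): not satisfied.

E1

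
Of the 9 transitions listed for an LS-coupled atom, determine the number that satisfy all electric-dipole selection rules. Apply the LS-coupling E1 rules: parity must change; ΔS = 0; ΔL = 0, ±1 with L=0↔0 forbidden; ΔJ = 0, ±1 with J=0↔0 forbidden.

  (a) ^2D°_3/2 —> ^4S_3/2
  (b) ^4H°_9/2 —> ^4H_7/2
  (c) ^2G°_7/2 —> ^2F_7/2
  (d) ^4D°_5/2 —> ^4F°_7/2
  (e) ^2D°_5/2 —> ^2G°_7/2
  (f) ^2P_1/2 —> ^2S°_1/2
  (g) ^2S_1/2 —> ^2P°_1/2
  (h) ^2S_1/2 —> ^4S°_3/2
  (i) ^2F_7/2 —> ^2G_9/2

4

(a) forbidden (ΔS, ΔL fail)
(b) allowed
(c) allowed
(d) forbidden (parity fails)
(e) forbidden (parity, ΔL fail)
(f) allowed
(g) allowed
(h) forbidden (ΔS, ΔL fail)
(i) forbidden (parity fails)
Total allowed: 4 of 9.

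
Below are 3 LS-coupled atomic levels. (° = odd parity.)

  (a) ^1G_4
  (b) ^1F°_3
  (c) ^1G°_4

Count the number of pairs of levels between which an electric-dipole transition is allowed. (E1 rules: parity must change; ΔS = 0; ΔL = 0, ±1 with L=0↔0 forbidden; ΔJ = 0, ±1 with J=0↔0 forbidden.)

(a)–(b): allowed.
(a)–(c): allowed.
(b)–(c): forbidden (parity).
Allowed pairs: 2 of 3.

2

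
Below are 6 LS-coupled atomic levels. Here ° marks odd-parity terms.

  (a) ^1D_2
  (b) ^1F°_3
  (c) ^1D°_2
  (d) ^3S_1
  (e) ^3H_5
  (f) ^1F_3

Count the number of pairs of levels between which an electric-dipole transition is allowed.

(a)–(b): allowed.
(a)–(c): allowed.
(a)–(d): forbidden (parity, ΔS, ΔL).
(a)–(e): forbidden (parity, ΔS, ΔL, ΔJ).
(a)–(f): forbidden (parity).
(b)–(c): forbidden (parity).
(b)–(d): forbidden (ΔS, ΔL, ΔJ).
(b)–(e): forbidden (ΔS, ΔL, ΔJ).
(b)–(f): allowed.
(c)–(d): forbidden (ΔS, ΔL).
(c)–(e): forbidden (ΔS, ΔL, ΔJ).
(c)–(f): allowed.
(d)–(e): forbidden (parity, ΔL, ΔJ).
(d)–(f): forbidden (parity, ΔS, ΔL, ΔJ).
(e)–(f): forbidden (parity, ΔS, ΔL, ΔJ).
Allowed pairs: 4 of 15.

4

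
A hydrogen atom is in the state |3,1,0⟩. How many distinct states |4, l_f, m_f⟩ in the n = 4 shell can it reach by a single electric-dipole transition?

E1 requires Δl = ±1, so l_f ∈ {0, 2}; with 0 ≤ l_f ≤ n_f−1 = 3, the allowed l_f values are {0, 2}.
For l_f = 0: m_f ∈ {m_i−1, m_i, m_i+1} ∩ [−0, 0] = {0} → 1 state.
For l_f = 2: m_f ∈ {m_i−1, m_i, m_i+1} ∩ [−2, 2] = {-1, 0, 1} → 3 states.
Total: 4.

4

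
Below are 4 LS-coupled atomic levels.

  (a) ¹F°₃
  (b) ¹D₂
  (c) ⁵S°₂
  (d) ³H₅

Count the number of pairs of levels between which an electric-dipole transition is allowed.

1

(a)–(b): allowed.
(a)–(c): forbidden (parity, ΔS, ΔL).
(a)–(d): forbidden (ΔS, ΔL, ΔJ).
(b)–(c): forbidden (ΔS, ΔL).
(b)–(d): forbidden (parity, ΔS, ΔL, ΔJ).
(c)–(d): forbidden (ΔS, ΔL, ΔJ).
Allowed pairs: 1 of 6.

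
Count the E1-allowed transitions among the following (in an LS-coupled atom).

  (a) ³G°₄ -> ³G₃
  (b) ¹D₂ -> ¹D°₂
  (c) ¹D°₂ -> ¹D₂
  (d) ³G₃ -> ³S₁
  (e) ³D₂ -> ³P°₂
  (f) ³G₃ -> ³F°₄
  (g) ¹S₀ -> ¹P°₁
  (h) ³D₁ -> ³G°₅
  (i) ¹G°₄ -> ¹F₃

(a) allowed
(b) allowed
(c) allowed
(d) forbidden (parity, ΔL, ΔJ fail)
(e) allowed
(f) allowed
(g) allowed
(h) forbidden (ΔL, ΔJ fail)
(i) allowed
Total allowed: 7 of 9.

7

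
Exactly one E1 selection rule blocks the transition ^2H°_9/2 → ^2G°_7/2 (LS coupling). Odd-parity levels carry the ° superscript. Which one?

Initial level: S=1/2, L=5, J=9/2, parity odd. Final level: S=1/2, L=4, J=7/2, parity odd.
Parity must change: odd → odd — violated.
ΔS = 0: S: 1/2 → 1/2 — satisfied.
ΔL = 0, ±1 (not L=0↔0): L: 5 → 4, ΔL = -1 — satisfied.
ΔJ = 0, ±1 (not J=0↔0): J: 9/2 → 7/2, ΔJ = -1 — satisfied.

parity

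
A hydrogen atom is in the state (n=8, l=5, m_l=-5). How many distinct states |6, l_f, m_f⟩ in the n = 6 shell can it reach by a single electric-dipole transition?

E1 requires Δl = ±1, so l_f ∈ {4, 6}; with 0 ≤ l_f ≤ n_f−1 = 5, the allowed l_f values are {4}.
For l_f = 4: m_f ∈ {m_i−1, m_i, m_i+1} ∩ [−4, 4] = {-4} → 1 state.
Total: 1.

1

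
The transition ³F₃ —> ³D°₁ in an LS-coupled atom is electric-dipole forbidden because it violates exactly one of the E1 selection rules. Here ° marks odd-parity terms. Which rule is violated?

the ΔJ = 0, ±1 rule

ΔL = 0, ±1 (not L=0↔0): L: 3 → 2, ΔL = -1 — satisfied.
Parity must change: even → odd — satisfied.
ΔS = 0: S: 1 → 1 — satisfied.
ΔJ = 0, ±1 (not J=0↔0): J: 3 → 1, ΔJ = -2 — violated.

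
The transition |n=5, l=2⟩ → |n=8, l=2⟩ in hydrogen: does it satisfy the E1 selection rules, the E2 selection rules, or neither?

Δl = 2 − 2 = +0; l_i + l_f = 4.
E1 (Δl = ±1): not satisfied.
E2 (Δl = 0,±2, l_i+l_f ≥ 2): satisfied.

E2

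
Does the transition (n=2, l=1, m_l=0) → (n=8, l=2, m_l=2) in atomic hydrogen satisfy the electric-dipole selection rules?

forbidden

l: 1 → 2 (Δl = +1). Δl = ±1 ok.
Δm_l = 2 − (0) = +2. E1 requires Δm_l = 0, ±1: fails.
The transition is electric-dipole forbidden.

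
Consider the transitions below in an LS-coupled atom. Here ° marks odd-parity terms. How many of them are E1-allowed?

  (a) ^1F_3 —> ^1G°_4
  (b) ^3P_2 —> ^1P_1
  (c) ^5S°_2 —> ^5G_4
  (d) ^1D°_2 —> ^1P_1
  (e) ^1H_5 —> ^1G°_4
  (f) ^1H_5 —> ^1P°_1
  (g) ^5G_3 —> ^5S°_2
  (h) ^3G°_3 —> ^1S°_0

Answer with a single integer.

3

(a) allowed
(b) forbidden (parity, ΔS fail)
(c) forbidden (ΔL, ΔJ fail)
(d) allowed
(e) allowed
(f) forbidden (ΔL, ΔJ fail)
(g) forbidden (ΔL fails)
(h) forbidden (parity, ΔS, ΔL, ΔJ fail)
Total allowed: 3 of 8.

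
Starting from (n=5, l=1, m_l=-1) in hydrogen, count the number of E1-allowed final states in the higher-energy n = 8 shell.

E1 requires Δl = ±1, so l_f ∈ {0, 2}; with 0 ≤ l_f ≤ n_f−1 = 7, the allowed l_f values are {0, 2}.
For l_f = 0: m_f ∈ {m_i−1, m_i, m_i+1} ∩ [−0, 0] = {0} → 1 state.
For l_f = 2: m_f ∈ {m_i−1, m_i, m_i+1} ∩ [−2, 2] = {-2, -1, 0} → 3 states.
Total: 4.

4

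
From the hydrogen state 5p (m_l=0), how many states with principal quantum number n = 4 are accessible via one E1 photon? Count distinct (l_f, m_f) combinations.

E1 requires Δl = ±1, so l_f ∈ {0, 2}; with 0 ≤ l_f ≤ n_f−1 = 3, the allowed l_f values are {0, 2}.
For l_f = 0: m_f ∈ {m_i−1, m_i, m_i+1} ∩ [−0, 0] = {0} → 1 state.
For l_f = 2: m_f ∈ {m_i−1, m_i, m_i+1} ∩ [−2, 2] = {-1, 0, 1} → 3 states.
Total: 4.

4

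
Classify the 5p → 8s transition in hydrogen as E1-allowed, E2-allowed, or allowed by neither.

E1

Δl = 0 − 1 = -1; l_i + l_f = 1.
E1 (Δl = ±1): satisfied.
E2 (Δl = 0,±2, l_i+l_f ≥ 2): not satisfied.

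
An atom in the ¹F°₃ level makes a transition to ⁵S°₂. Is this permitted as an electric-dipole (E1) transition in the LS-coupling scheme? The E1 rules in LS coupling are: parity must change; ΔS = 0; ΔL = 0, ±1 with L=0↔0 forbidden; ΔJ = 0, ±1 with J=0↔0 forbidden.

Reading off the term symbols: S 0→2, L 3→0, J 3→2, parity odd→odd.
ΔJ = 0, ±1 (not J=0↔0): J: 3 → 2, ΔJ = -1 — satisfied.
Parity must change: odd → odd — violated.
ΔS = 0: S: 0 → 2 — violated.
ΔL = 0, ±1 (not L=0↔0): L: 3 → 0, ΔL = -3 — violated.
Rule(s) violated: parity, ΔS, ΔL.

forbidden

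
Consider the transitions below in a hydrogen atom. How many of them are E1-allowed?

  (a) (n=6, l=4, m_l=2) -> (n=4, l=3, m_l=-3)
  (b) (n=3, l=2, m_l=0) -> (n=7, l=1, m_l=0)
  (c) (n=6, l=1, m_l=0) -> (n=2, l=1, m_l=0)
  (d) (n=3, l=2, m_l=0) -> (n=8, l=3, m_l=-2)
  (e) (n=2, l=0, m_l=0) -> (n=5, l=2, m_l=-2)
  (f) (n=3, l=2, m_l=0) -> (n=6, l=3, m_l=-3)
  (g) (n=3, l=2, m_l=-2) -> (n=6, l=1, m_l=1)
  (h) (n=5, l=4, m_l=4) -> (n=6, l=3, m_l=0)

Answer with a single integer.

(a) forbidden — Δm_l = -5 (E1 requires Δm_l = 0, ±1)
(b) allowed
(c) forbidden — Δl = +0 (E1 requires Δl = ±1)
(d) forbidden — Δm_l = -2 (E1 requires Δm_l = 0, ±1)
(e) forbidden — Δl = +2 (E1 requires Δl = ±1); Δm_l = -2 (E1 requires Δm_l = 0, ±1)
(f) forbidden — Δm_l = -3 (E1 requires Δm_l = 0, ±1)
(g) forbidden — Δm_l = +3 (E1 requires Δm_l = 0, ±1)
(h) forbidden — Δm_l = -4 (E1 requires Δm_l = 0, ±1)
Total allowed: 1 of 8.

1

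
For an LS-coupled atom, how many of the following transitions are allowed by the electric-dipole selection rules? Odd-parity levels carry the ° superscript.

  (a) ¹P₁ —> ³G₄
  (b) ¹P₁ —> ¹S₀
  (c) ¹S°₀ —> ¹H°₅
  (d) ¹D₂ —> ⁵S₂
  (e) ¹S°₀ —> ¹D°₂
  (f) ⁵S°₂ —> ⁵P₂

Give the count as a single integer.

(a) forbidden (parity, ΔS, ΔL, ΔJ fail)
(b) forbidden (parity fails)
(c) forbidden (parity, ΔL, ΔJ fail)
(d) forbidden (parity, ΔS, ΔL fail)
(e) forbidden (parity, ΔL, ΔJ fail)
(f) allowed
Total allowed: 1 of 6.

1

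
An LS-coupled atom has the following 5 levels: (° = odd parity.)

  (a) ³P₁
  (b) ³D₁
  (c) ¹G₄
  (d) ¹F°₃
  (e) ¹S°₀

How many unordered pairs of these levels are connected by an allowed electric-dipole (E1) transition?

1

(a)–(b): forbidden (parity).
(a)–(c): forbidden (parity, ΔS, ΔL, ΔJ).
(a)–(d): forbidden (ΔS, ΔL, ΔJ).
(a)–(e): forbidden (ΔS).
(b)–(c): forbidden (parity, ΔS, ΔL, ΔJ).
(b)–(d): forbidden (ΔS, ΔJ).
(b)–(e): forbidden (ΔS, ΔL).
(c)–(d): allowed.
(c)–(e): forbidden (ΔL, ΔJ).
(d)–(e): forbidden (parity, ΔL, ΔJ).
Allowed pairs: 1 of 10.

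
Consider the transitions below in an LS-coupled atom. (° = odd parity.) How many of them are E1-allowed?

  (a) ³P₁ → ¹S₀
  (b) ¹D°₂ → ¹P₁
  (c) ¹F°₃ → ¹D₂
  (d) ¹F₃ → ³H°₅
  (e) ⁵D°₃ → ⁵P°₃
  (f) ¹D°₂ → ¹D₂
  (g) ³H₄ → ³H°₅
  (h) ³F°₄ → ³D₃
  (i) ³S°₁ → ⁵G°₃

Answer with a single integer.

(a) forbidden (parity, ΔS fail)
(b) allowed
(c) allowed
(d) forbidden (ΔS, ΔL, ΔJ fail)
(e) forbidden (parity fails)
(f) allowed
(g) allowed
(h) allowed
(i) forbidden (parity, ΔS, ΔL, ΔJ fail)
Total allowed: 5 of 9.

5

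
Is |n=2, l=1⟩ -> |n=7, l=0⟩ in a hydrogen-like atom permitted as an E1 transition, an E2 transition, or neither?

Δl = 0 − 1 = -1; l_i + l_f = 1.
E1 (Δl = ±1): satisfied.
E2 (Δl = 0,±2, l_i+l_f ≥ 2): not satisfied.

E1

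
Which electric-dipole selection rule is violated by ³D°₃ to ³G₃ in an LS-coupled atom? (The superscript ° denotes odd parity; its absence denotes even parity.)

the ΔL = 0, ±1 rule

Parity must change: odd → even — satisfied.
ΔS = 0: S: 1 → 1 — satisfied.
ΔL = 0, ±1 (not L=0↔0): L: 2 → 4, ΔL = +2 — violated.
ΔJ = 0, ±1 (not J=0↔0): J: 3 → 3, ΔJ = +0 — satisfied.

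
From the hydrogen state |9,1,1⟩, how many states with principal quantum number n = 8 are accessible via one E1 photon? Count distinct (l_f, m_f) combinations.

E1 requires Δl = ±1, so l_f ∈ {0, 2}; with 0 ≤ l_f ≤ n_f−1 = 7, the allowed l_f values are {0, 2}.
For l_f = 0: m_f ∈ {m_i−1, m_i, m_i+1} ∩ [−0, 0] = {0} → 1 state.
For l_f = 2: m_f ∈ {m_i−1, m_i, m_i+1} ∩ [−2, 2] = {0, 1, 2} → 3 states.
Total: 4.

4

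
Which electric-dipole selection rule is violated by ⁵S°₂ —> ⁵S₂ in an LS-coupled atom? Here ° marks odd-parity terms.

the L=0 ↔ L=0 exclusion

Parity must change: odd → even — satisfied.
ΔS = 0: S: 2 → 2 — satisfied.
ΔL = 0, ±1 (not L=0↔0): L: 0 → 0, ΔL = +0 — violated.
ΔJ = 0, ±1 (not J=0↔0): J: 2 → 2, ΔJ = +0 — satisfied.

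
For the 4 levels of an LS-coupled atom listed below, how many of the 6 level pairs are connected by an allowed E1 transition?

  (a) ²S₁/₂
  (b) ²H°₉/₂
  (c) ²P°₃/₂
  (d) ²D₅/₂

(a)–(b): forbidden (ΔL, ΔJ).
(a)–(c): allowed.
(a)–(d): forbidden (parity, ΔL, ΔJ).
(b)–(c): forbidden (parity, ΔL, ΔJ).
(b)–(d): forbidden (ΔL, ΔJ).
(c)–(d): allowed.
Allowed pairs: 2 of 6.

2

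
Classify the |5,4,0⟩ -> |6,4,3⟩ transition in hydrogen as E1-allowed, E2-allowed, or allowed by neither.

neither

Δl = 4 − 4 = +0; l_i + l_f = 8.
Δm_l = +3.
E1 (Δl = ±1, |Δm_l| ≤ 1): not satisfied.
E2 (Δl = 0,±2, l_i+l_f ≥ 2, |Δm_l| ≤ 2): not satisfied.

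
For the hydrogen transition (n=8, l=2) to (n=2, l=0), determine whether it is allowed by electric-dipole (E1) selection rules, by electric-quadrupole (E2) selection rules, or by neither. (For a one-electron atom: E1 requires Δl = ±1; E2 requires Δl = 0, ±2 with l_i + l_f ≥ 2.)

Δl = 0 − 2 = -2; l_i + l_f = 2.
E1 (Δl = ±1): not satisfied.
E2 (Δl = 0,±2, l_i+l_f ≥ 2): satisfied.

E2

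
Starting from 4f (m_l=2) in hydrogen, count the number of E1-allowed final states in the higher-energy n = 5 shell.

5

E1 requires Δl = ±1, so l_f ∈ {2, 4}; with 0 ≤ l_f ≤ n_f−1 = 4, the allowed l_f values are {2, 4}.
For l_f = 2: m_f ∈ {m_i−1, m_i, m_i+1} ∩ [−2, 2] = {1, 2} → 2 states.
For l_f = 4: m_f ∈ {m_i−1, m_i, m_i+1} ∩ [−4, 4] = {1, 2, 3} → 3 states.
Total: 5.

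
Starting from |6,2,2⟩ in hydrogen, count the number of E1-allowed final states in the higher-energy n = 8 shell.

4

E1 requires Δl = ±1, so l_f ∈ {1, 3}; with 0 ≤ l_f ≤ n_f−1 = 7, the allowed l_f values are {1, 3}.
For l_f = 1: m_f ∈ {m_i−1, m_i, m_i+1} ∩ [−1, 1] = {1} → 1 state.
For l_f = 3: m_f ∈ {m_i−1, m_i, m_i+1} ∩ [−3, 3] = {1, 2, 3} → 3 states.
Total: 4.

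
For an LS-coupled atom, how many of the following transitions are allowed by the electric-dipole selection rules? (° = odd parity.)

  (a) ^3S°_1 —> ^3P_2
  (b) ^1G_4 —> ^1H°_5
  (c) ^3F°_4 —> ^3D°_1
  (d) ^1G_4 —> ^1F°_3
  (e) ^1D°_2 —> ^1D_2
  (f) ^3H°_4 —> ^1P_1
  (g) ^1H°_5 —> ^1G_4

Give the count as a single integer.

(a) allowed
(b) allowed
(c) forbidden (parity, ΔJ fail)
(d) allowed
(e) allowed
(f) forbidden (ΔS, ΔL, ΔJ fail)
(g) allowed
Total allowed: 5 of 7.

5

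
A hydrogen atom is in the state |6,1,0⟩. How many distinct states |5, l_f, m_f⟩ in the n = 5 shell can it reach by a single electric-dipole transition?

E1 requires Δl = ±1, so l_f ∈ {0, 2}; with 0 ≤ l_f ≤ n_f−1 = 4, the allowed l_f values are {0, 2}.
For l_f = 0: m_f ∈ {m_i−1, m_i, m_i+1} ∩ [−0, 0] = {0} → 1 state.
For l_f = 2: m_f ∈ {m_i−1, m_i, m_i+1} ∩ [−2, 2] = {-1, 0, 1} → 3 states.
Total: 4.

4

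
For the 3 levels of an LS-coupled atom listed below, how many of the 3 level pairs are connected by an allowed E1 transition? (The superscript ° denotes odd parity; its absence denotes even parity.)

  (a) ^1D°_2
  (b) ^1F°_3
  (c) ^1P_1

(a)–(b): forbidden (parity).
(a)–(c): allowed.
(b)–(c): forbidden (ΔL, ΔJ).
Allowed pairs: 1 of 3.

1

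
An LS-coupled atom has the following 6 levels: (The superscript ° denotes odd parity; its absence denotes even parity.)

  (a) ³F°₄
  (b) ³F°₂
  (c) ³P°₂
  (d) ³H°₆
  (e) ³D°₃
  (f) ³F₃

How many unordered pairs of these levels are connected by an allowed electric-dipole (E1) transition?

(a)–(b): forbidden (parity, ΔJ).
(a)–(c): forbidden (parity, ΔL, ΔJ).
(a)–(d): forbidden (parity, ΔL, ΔJ).
(a)–(e): forbidden (parity).
(a)–(f): allowed.
(b)–(c): forbidden (parity, ΔL).
(b)–(d): forbidden (parity, ΔL, ΔJ).
(b)–(e): forbidden (parity).
(b)–(f): allowed.
(c)–(d): forbidden (parity, ΔL, ΔJ).
(c)–(e): forbidden (parity).
(c)–(f): forbidden (ΔL).
(d)–(e): forbidden (parity, ΔL, ΔJ).
(d)–(f): forbidden (ΔL, ΔJ).
(e)–(f): allowed.
Allowed pairs: 3 of 15.

3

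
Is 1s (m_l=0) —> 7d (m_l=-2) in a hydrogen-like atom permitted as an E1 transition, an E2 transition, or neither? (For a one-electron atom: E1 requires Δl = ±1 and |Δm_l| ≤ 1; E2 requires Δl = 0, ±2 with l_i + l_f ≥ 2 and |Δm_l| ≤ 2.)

Δl = 2 − 0 = +2; l_i + l_f = 2.
Δm_l = -2.
E1 (Δl = ±1, |Δm_l| ≤ 1): not satisfied.
E2 (Δl = 0,±2, l_i+l_f ≥ 2, |Δm_l| ≤ 2): satisfied.

E2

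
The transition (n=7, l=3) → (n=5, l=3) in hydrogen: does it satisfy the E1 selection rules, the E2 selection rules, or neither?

Δl = 3 − 3 = +0; l_i + l_f = 6.
E1 (Δl = ±1): not satisfied.
E2 (Δl = 0,±2, l_i+l_f ≥ 2): satisfied.

E2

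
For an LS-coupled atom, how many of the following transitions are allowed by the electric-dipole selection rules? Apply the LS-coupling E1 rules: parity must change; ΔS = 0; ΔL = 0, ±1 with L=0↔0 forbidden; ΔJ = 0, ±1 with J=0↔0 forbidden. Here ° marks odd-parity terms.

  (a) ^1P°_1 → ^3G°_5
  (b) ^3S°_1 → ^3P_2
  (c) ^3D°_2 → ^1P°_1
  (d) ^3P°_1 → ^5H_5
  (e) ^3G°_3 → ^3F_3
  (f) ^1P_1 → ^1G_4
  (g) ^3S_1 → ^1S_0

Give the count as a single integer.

(a) forbidden (parity, ΔS, ΔL, ΔJ fail)
(b) allowed
(c) forbidden (parity, ΔS fail)
(d) forbidden (ΔS, ΔL, ΔJ fail)
(e) allowed
(f) forbidden (parity, ΔL, ΔJ fail)
(g) forbidden (parity, ΔS, ΔL fail)
Total allowed: 2 of 7.

2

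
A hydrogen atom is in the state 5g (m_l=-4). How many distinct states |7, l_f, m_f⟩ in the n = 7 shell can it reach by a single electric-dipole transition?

4

E1 requires Δl = ±1, so l_f ∈ {3, 5}; with 0 ≤ l_f ≤ n_f−1 = 6, the allowed l_f values are {3, 5}.
For l_f = 3: m_f ∈ {m_i−1, m_i, m_i+1} ∩ [−3, 3] = {-3} → 1 state.
For l_f = 5: m_f ∈ {m_i−1, m_i, m_i+1} ∩ [−5, 5] = {-5, -4, -3} → 3 states.
Total: 4.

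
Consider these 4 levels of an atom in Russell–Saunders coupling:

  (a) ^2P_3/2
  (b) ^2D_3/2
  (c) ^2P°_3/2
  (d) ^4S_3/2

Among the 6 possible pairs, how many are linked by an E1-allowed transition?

(a)–(b): forbidden (parity).
(a)–(c): allowed.
(a)–(d): forbidden (parity, ΔS).
(b)–(c): allowed.
(b)–(d): forbidden (parity, ΔS, ΔL).
(c)–(d): forbidden (ΔS).
Allowed pairs: 2 of 6.

2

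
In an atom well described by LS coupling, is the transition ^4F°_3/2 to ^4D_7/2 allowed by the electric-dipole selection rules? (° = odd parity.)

Parity must change: odd → even — passes.
ΔS = 0: S: 3/2 → 3/2 — passes.
ΔL = 0, ±1 (not L=0↔0): L: 3 → 2, ΔL = -1 — passes.
ΔJ = 0, ±1 (not J=0↔0): J: 3/2 → 7/2, ΔJ = +2 — fails.
Rule(s) violated: ΔJ.

forbidden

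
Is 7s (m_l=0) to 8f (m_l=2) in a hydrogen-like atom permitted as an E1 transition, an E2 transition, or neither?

Δl = 3 − 0 = +3; l_i + l_f = 3.
Δm_l = +2.
E1 (Δl = ±1, |Δm_l| ≤ 1): not satisfied.
E2 (Δl = 0,±2, l_i+l_f ≥ 2, |Δm_l| ≤ 2): not satisfied.

neither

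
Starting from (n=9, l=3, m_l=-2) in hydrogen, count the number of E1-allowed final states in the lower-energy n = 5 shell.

E1 requires Δl = ±1, so l_f ∈ {2, 4}; with 0 ≤ l_f ≤ n_f−1 = 4, the allowed l_f values are {2, 4}.
For l_f = 2: m_f ∈ {m_i−1, m_i, m_i+1} ∩ [−2, 2] = {-2, -1} → 2 states.
For l_f = 4: m_f ∈ {m_i−1, m_i, m_i+1} ∩ [−4, 4] = {-3, -2, -1} → 3 states.
Total: 5.

5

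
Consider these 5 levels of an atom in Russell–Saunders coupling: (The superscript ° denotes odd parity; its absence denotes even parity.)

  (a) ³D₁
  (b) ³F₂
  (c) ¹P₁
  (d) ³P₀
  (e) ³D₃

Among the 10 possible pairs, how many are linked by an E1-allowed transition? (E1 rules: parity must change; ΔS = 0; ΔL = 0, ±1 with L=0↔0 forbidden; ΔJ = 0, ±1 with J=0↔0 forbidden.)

(a)–(b): forbidden (parity).
(a)–(c): forbidden (parity, ΔS).
(a)–(d): forbidden (parity).
(a)–(e): forbidden (parity, ΔJ).
(b)–(c): forbidden (parity, ΔS, ΔL).
(b)–(d): forbidden (parity, ΔL, ΔJ).
(b)–(e): forbidden (parity).
(c)–(d): forbidden (parity, ΔS).
(c)–(e): forbidden (parity, ΔS, ΔJ).
(d)–(e): forbidden (parity, ΔJ).
Allowed pairs: 0 of 10.

0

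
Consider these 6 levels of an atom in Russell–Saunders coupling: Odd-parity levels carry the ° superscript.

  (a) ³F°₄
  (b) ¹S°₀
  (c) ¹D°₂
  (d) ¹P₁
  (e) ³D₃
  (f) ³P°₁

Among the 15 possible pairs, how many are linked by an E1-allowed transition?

3

(a)–(b): forbidden (parity, ΔS, ΔL, ΔJ).
(a)–(c): forbidden (parity, ΔS, ΔJ).
(a)–(d): forbidden (ΔS, ΔL, ΔJ).
(a)–(e): allowed.
(a)–(f): forbidden (parity, ΔL, ΔJ).
(b)–(c): forbidden (parity, ΔL, ΔJ).
(b)–(d): allowed.
(b)–(e): forbidden (ΔS, ΔL, ΔJ).
(b)–(f): forbidden (parity, ΔS).
(c)–(d): allowed.
(c)–(e): forbidden (ΔS).
(c)–(f): forbidden (parity, ΔS).
(d)–(e): forbidden (parity, ΔS, ΔJ).
(d)–(f): forbidden (ΔS).
(e)–(f): forbidden (ΔJ).
Allowed pairs: 3 of 15.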